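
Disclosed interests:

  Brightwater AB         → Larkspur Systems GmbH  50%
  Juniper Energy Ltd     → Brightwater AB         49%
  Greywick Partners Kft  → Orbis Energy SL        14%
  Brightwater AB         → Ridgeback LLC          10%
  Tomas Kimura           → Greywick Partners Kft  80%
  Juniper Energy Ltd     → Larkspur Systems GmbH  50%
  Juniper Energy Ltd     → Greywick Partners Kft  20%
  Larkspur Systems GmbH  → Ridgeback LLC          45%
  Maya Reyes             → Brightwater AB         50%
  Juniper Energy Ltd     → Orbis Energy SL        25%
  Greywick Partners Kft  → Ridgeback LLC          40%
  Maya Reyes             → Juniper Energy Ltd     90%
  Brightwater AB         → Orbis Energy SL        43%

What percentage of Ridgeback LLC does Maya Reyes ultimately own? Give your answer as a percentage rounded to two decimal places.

58.03%

Maya reaches Ridgeback along 6 paths.
Via Juniper → Greywick: 90% × 20% × 40% = 7.2%.
Via Brightwater → Larkspur: 50% × 50% × 45% = 11.25%.
Via Juniper → Brightwater → Larkspur: 90% × 49% × 50% × 45% = 9.9225%.
Via Juniper → Larkspur: 90% × 50% × 45% = 20.25%.
Via Brightwater: 50% × 10% = 5%.
Via Juniper → Brightwater: 90% × 49% × 10% = 4.41%.
Total: 7.2% + 11.25% + 9.9225% + 20.25% + 5% + 4.41% = 58.0325%.
Rounded: 58.03%.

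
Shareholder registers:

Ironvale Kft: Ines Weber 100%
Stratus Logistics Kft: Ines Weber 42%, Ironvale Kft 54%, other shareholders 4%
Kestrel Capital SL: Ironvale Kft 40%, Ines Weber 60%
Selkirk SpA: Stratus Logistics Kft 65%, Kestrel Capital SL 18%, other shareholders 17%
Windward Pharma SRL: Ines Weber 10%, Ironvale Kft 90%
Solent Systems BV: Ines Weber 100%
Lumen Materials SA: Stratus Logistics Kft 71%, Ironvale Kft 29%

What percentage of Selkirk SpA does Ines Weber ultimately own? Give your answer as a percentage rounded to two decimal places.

80.40%

Ines reaches Selkirk along 4 paths.
Via Stratus: 42% × 65% = 27.3%.
Via Ironvale → Stratus: 100% × 54% × 65% = 35.1%.
Via Ironvale → Kestrel: 100% × 40% × 18% = 7.2%.
Via Kestrel: 60% × 18% = 10.8%.
Total: 27.3% + 35.1% + 7.2% + 10.8% = 80.4%.
Rounded: 80.40%.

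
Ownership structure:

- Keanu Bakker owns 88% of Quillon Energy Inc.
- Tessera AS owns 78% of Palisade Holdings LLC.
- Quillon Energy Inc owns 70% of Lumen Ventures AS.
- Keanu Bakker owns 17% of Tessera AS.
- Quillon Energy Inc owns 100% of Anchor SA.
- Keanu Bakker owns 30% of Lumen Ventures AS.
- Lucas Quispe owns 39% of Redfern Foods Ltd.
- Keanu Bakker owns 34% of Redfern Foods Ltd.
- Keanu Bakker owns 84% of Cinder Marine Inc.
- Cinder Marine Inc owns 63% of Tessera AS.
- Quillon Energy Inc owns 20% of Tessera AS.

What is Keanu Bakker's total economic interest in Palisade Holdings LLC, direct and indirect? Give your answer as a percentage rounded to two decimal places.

Keanu reaches Palisade along 3 paths.
Via Tessera: 17% × 78% = 13.26%.
Via Quillon → Tessera: 88% × 20% × 78% = 13.728%.
Via Cinder → Tessera: 84% × 63% × 78% = 41.2776%.
Total: 13.26% + 13.728% + 41.2776% = 68.2656%.
Rounded: 68.27%.

68.27%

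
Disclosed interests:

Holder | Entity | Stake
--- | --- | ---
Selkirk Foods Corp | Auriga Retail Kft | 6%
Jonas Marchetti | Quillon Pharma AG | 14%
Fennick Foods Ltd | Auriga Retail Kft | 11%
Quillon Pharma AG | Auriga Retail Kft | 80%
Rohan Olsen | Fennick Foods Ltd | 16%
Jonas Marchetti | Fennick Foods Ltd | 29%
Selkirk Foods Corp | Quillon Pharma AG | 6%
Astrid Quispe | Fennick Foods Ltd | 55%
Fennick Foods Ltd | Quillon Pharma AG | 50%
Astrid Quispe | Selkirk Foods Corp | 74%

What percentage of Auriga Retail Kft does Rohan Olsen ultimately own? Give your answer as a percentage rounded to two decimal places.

Rohan reaches Auriga along 2 paths.
Via Fennick → Quillon: 16% × 50% × 80% = 6.4%.
Via Fennick: 16% × 11% = 1.76%.
Total: 6.4% + 1.76% = 8.16%.

8.16%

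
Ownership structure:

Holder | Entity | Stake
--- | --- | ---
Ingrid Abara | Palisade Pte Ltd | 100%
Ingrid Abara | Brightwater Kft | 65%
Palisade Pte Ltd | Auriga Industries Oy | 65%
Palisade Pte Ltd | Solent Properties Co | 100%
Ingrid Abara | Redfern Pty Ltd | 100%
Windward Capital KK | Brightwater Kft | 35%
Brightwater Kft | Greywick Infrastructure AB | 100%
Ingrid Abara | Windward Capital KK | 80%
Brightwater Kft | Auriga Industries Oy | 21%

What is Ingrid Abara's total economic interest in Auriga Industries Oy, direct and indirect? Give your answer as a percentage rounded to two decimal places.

84.53%

Ingrid reaches Auriga along 3 paths.
Via Brightwater: 65% × 21% = 13.65%.
Via Windward → Brightwater: 80% × 35% × 21% = 5.88%.
Via Palisade: 100% × 65% = 65%.
Total: 13.65% + 5.88% + 65% = 84.53%.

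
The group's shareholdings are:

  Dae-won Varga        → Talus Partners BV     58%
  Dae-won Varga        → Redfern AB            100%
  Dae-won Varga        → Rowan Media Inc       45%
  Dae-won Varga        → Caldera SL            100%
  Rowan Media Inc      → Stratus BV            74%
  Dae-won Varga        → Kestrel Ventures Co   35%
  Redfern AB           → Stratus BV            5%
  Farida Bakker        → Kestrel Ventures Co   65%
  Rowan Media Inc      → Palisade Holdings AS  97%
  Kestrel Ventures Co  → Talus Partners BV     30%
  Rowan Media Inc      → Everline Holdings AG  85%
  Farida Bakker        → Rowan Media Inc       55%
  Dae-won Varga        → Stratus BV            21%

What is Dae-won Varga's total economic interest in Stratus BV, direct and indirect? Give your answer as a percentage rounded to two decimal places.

59.30%

Dae-won reaches Stratus along 3 paths.
Direct stake: 21% = 21%.
Via Redfern: 100% × 5% = 5%.
Via Rowan: 45% × 74% = 33.3%.
Total: 21% + 5% + 33.3% = 59.3%.
Rounded: 59.30%.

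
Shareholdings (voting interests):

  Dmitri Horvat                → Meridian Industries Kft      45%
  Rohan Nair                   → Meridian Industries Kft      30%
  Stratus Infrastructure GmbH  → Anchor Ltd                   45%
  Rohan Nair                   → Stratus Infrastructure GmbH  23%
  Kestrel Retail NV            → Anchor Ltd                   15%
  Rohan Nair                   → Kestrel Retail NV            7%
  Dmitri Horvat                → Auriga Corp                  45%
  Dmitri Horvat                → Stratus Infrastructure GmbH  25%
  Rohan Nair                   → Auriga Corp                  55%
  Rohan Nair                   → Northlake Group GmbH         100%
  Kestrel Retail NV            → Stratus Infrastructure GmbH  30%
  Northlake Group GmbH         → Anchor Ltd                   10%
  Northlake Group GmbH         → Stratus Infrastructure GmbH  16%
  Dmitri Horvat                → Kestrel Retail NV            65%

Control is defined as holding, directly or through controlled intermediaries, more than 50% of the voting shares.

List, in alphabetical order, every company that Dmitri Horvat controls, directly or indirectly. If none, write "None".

Dmitri holds 65% of Kestrel, so Dmitri controls Kestrel.
Kestrel and Dmitri together hold 30% + 25% = 55% of Stratus, so Dmitri controls Stratus.
Stratus and Kestrel together hold 45% + 15% = 60% of Anchor, so Dmitri controls Anchor.
No other company's threshold is met.

Anchor Ltd, Kestrel Retail NV, Stratus Infrastructure GmbH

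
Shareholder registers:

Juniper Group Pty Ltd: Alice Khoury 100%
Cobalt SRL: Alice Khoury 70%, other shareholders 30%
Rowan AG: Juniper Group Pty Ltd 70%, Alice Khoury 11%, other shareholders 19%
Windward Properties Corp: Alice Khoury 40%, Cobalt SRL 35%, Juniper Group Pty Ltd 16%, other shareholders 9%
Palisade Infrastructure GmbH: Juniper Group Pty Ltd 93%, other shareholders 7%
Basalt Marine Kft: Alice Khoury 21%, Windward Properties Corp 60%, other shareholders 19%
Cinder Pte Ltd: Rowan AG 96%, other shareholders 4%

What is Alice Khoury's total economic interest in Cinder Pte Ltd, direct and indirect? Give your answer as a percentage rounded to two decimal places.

77.76%

Alice reaches Cinder along 2 paths.
Via Juniper → Rowan: 100% × 70% × 96% = 67.2%.
Via Rowan: 11% × 96% = 10.56%.
Total: 67.2% + 10.56% = 77.76%.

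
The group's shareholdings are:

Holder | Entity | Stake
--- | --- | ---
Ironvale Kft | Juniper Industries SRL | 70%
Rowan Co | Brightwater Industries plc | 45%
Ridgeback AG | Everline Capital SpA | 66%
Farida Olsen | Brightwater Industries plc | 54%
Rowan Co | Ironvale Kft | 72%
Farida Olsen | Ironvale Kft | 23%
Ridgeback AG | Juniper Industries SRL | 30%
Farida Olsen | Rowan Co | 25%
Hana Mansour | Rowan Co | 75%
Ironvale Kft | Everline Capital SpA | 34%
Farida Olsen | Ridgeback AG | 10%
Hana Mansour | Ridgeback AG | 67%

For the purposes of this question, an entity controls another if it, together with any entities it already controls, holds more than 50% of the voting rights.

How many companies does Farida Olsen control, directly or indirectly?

Farida holds 54% of Brightwater, so Farida controls Brightwater.
No other company's threshold is met.
Farida controls 1 company.

1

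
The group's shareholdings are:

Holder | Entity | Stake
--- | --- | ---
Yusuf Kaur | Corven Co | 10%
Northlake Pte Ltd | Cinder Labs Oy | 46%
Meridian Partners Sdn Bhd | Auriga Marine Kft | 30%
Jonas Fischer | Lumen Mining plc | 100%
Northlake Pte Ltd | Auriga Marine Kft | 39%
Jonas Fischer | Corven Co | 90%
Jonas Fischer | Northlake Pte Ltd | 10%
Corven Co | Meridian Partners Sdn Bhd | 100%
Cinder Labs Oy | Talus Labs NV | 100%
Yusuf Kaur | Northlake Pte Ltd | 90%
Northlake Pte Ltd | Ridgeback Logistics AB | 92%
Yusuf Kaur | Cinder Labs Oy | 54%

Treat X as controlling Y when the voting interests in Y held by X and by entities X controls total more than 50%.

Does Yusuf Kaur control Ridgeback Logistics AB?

Yusuf holds 90% of Northlake, so Yusuf controls Northlake.
Northlake holds 92% of Ridgeback, so Yusuf controls Ridgeback.

Yes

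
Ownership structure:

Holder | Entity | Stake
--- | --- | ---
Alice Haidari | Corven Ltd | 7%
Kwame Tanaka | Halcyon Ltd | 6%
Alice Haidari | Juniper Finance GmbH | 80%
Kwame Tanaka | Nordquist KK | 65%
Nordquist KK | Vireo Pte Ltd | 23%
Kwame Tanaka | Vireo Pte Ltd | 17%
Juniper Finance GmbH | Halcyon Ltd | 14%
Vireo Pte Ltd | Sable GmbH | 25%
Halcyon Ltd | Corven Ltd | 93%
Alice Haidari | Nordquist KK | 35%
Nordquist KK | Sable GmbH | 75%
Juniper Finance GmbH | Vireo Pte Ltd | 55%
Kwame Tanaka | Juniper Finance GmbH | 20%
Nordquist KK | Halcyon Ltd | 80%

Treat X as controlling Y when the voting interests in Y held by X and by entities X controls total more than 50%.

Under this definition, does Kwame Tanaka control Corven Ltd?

Yes

Kwame holds 65% of Nordquist, so Kwame controls Nordquist.
Kwame and Nordquist together hold 6% + 80% = 86% of Halcyon, so Kwame controls Halcyon.
Halcyon holds 93% of Corven, so Kwame controls Corven.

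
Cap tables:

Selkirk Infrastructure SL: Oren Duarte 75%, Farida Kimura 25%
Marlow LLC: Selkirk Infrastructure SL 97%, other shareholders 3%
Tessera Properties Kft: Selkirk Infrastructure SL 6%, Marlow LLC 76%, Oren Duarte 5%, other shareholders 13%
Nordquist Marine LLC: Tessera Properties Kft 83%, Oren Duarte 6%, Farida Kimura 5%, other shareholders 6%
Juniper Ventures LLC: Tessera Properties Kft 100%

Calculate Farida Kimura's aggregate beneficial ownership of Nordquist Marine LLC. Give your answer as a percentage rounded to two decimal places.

21.54%

Farida reaches Nordquist along 3 paths.
Via Selkirk → Tessera: 25% × 6% × 83% = 1.245%.
Via Selkirk → Marlow → Tessera: 25% × 97% × 76% × 83% = 15.2969%.
Direct stake: 5% = 5%.
Total: 1.245% + 15.2969% + 5% = 21.5419%.
Rounded: 21.54%.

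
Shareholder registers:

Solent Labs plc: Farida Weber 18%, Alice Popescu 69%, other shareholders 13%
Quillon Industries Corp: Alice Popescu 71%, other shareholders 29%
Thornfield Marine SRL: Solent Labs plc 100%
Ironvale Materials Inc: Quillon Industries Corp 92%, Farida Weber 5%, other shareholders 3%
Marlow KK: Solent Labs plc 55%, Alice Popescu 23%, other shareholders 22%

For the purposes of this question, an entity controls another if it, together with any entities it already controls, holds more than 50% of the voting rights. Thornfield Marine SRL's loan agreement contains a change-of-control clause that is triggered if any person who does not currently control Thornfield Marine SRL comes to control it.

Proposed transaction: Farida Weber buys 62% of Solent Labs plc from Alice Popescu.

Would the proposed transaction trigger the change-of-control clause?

The purchase adds only to Farida's holdings (Alice's stake shrinks), so Farida is the only person who could newly come to control Thornfield.
Farida's largest direct stake is 18% in Solent, which does not meet the threshold, so Farida controls no company.
Neither Farida nor any entity Farida controls holds any voting interest in Thornfield.
So before the transaction, Farida does not control Thornfield.
After the purchase, Farida's direct stake in Solent rises to 18% + 62% = 80%, and Alice's stake falls to 7%.
Farida holds 80% of Solent, so Farida controls Solent.
Solent holds 100% of Thornfield, so Farida controls Thornfield.
Farida did not control Thornfield before and does after, so the clause is triggered.

Yes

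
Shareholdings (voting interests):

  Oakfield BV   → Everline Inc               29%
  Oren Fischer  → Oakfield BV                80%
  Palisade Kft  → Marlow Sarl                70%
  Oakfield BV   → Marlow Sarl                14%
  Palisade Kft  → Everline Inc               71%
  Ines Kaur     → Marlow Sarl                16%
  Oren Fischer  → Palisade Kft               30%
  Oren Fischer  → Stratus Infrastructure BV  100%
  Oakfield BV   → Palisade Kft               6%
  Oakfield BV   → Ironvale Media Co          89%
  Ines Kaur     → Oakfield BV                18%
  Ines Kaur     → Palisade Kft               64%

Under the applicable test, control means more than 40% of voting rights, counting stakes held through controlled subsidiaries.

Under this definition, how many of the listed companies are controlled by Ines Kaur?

Ines holds 64% of Palisade, so Ines controls Palisade.
Ines and Palisade together hold 16% + 70% = 86% of Marlow, so Ines controls Marlow.
Palisade holds 71% of Everline, so Ines controls Everline.
No other company's threshold is met.
Ines controls 3 companies.

3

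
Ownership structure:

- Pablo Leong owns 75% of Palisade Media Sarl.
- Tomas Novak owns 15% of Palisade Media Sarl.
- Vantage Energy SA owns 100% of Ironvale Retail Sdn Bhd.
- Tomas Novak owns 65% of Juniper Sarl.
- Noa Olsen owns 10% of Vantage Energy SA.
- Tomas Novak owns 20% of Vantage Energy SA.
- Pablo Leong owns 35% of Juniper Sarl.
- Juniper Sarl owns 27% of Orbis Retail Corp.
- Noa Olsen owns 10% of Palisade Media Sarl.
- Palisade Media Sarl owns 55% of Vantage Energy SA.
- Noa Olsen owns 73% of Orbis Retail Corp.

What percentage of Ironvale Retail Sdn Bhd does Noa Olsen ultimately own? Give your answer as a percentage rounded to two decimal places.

15.50%

Noa reaches Ironvale along 2 paths.
Via Vantage: 10% × 100% = 10%.
Via Palisade → Vantage: 10% × 55% × 100% = 5.5%.
Total: 10% + 5.5% = 15.5%.
Rounded: 15.50%.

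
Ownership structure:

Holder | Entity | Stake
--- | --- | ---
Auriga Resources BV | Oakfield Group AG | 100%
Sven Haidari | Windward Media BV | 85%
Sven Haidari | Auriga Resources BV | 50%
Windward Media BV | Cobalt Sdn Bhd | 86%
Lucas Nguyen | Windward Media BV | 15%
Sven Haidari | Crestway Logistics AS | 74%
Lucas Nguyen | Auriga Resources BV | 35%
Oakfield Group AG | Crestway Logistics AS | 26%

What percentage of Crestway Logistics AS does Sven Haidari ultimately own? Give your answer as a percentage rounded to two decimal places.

87.00%

Sven reaches Crestway along 2 paths.
Via Auriga → Oakfield: 50% × 100% × 26% = 13%.
Direct stake: 74% = 74%.
Total: 13% + 74% = 87%.
Rounded: 87.00%.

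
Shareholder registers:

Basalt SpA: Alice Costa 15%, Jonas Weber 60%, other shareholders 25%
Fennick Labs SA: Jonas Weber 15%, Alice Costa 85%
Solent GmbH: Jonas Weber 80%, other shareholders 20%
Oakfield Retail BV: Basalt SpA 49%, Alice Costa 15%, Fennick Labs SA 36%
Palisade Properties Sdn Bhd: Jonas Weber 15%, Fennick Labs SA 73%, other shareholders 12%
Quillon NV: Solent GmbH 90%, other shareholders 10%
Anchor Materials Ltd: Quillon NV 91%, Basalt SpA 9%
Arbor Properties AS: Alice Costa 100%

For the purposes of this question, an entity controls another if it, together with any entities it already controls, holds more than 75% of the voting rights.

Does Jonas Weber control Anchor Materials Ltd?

Jonas holds 80% of Solent, so Jonas controls Solent.
Solent holds 90% of Quillon, so Jonas controls Quillon.
Quillon holds 91% of Anchor, so Jonas controls Anchor.

Yes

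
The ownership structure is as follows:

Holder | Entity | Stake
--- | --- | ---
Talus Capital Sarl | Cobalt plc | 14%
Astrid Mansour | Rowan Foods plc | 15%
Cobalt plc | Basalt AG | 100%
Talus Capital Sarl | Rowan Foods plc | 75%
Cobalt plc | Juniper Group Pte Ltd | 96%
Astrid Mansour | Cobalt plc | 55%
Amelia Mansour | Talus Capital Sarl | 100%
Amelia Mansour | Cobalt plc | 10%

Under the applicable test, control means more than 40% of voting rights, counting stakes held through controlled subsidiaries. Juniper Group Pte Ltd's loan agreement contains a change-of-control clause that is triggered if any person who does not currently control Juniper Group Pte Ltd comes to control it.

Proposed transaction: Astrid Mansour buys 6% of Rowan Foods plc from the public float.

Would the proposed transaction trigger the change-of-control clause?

The purchase changes only Astrid's holdings, so Astrid is the only person who could newly come to control Juniper.
Astrid holds 55% of Cobalt, so Astrid controls Cobalt.
Cobalt holds 96% of Juniper, so Astrid controls Juniper.
So Astrid already controls Juniper before the transaction.
After the purchase, Astrid's direct stake in Rowan rises to 15% + 6% = 21%.
Astrid controlled Juniper already, so this is not a new person acquiring control; every other person's position is unchanged or reduced.
No new person acquires control, so the clause is not triggered.

No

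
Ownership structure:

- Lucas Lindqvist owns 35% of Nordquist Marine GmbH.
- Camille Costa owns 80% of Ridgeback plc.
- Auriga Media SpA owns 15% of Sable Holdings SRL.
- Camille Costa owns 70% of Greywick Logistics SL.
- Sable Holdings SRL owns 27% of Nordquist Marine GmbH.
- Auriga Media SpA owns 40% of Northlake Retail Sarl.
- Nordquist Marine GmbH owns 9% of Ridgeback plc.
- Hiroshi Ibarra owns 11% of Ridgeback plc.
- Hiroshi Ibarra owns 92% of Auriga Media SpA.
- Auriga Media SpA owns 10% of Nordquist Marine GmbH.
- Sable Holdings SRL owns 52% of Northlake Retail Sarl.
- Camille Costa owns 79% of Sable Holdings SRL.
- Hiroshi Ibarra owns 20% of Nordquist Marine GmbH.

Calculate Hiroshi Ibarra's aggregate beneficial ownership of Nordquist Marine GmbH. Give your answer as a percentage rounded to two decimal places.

Hiroshi reaches Nordquist along 3 paths.
Via Auriga → Sable: 92% × 15% × 27% = 3.726%.
Direct stake: 20% = 20%.
Via Auriga: 92% × 10% = 9.2%.
Total: 3.726% + 20% + 9.2% = 32.926%.
Rounded: 32.93%.

32.93%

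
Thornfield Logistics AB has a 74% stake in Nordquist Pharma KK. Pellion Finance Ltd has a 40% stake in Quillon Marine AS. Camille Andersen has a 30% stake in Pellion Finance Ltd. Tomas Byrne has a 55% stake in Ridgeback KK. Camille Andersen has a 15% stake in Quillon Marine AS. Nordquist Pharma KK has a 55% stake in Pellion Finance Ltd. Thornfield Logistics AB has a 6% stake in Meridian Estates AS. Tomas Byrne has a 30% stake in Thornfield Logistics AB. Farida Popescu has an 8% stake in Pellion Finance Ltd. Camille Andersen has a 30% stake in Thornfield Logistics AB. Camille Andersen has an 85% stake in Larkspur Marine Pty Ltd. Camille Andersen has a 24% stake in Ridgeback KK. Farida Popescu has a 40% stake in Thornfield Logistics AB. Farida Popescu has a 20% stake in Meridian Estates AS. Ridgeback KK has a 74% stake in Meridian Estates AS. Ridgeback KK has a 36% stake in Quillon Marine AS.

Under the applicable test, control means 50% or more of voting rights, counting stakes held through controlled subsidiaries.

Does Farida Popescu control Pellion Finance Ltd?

No

Farida's largest direct stake is 40% in Thornfield, which does not meet the threshold, so Farida controls no company.
In Pellion, Farida's side holds only 8%, not ≥ 50%.
So Farida does not control Pellion.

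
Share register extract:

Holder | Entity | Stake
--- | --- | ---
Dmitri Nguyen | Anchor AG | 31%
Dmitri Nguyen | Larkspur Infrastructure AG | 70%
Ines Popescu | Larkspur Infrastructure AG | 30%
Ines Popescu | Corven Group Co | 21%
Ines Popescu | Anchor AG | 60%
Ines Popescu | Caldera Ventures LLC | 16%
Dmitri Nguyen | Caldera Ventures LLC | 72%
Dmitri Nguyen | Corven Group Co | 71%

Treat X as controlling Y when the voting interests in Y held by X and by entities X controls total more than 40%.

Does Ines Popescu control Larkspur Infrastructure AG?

No

Ines holds 60% of Anchor, so Ines controls Anchor.
In Larkspur, Ines's side holds only 30%, not > 40%.
So Ines does not control Larkspur.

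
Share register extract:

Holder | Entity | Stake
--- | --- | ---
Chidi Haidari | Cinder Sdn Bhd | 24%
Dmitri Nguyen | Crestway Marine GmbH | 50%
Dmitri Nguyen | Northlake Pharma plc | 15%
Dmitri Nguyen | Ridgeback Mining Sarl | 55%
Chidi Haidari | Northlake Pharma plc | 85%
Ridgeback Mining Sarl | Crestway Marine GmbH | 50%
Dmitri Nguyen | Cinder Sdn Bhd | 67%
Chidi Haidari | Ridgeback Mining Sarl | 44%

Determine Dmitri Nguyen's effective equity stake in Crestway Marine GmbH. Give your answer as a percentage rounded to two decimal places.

77.50%

Dmitri reaches Crestway along 2 paths.
Direct stake: 50% = 50%.
Via Ridgeback: 55% × 50% = 27.5%.
Total: 50% + 27.5% = 77.5%.
Rounded: 77.50%.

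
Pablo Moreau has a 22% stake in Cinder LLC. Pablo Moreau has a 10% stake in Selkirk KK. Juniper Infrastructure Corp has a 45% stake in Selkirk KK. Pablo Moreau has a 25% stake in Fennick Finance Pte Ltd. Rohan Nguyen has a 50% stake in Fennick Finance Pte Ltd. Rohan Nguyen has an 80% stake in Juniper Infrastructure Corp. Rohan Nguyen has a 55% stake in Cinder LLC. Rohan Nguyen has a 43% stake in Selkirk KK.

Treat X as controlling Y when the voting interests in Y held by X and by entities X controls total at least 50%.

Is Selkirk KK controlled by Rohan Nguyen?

Rohan holds 80% of Juniper, so Rohan controls Juniper.
Juniper and Rohan together hold 45% + 43% = 88% of Selkirk, so Rohan controls Selkirk.

Yes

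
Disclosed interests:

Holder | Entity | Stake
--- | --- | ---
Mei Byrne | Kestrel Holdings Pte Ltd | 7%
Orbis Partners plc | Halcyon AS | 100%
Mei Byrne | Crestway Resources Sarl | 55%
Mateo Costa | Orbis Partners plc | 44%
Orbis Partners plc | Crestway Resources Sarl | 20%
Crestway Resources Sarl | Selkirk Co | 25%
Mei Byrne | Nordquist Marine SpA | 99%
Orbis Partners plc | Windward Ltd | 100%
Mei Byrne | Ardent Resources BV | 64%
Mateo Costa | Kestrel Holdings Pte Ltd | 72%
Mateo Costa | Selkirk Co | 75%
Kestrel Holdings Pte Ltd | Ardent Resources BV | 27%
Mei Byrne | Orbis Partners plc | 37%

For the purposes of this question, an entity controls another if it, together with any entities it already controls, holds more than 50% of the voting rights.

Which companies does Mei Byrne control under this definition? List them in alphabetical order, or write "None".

Ardent Resources BV, Crestway Resources Sarl, Nordquist Marine SpA

Mei holds 64% of Ardent, so Mei controls Ardent.
Mei holds 55% of Crestway, so Mei controls Crestway.
Mei holds 99% of Nordquist, so Mei controls Nordquist.
No other company's threshold is met.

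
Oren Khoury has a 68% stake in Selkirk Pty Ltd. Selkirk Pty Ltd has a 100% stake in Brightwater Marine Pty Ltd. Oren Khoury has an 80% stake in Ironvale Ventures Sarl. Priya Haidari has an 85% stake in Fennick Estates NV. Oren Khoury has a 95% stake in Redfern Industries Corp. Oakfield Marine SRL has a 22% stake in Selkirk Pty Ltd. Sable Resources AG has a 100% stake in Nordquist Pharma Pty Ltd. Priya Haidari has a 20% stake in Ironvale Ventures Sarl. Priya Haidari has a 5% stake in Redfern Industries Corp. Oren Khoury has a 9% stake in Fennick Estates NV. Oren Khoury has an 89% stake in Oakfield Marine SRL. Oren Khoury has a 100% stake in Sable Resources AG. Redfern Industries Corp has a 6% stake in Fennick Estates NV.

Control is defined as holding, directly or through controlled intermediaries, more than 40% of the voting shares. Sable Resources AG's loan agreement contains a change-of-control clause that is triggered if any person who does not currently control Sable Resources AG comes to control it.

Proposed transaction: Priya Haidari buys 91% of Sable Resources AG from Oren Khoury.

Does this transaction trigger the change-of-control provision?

Yes

The purchase adds only to Priya's holdings (Oren's stake shrinks), so Priya is the only person who could newly come to control Sable.
Priya holds 85% of Fennick, so Priya controls Fennick.
Neither Priya nor any entity Priya controls holds any voting interest in Sable.
So before the transaction, Priya does not control Sable.
After the purchase, Priya holds 91% of Sable directly, and Oren's stake falls to 9%.
Priya holds 91% of Sable, so Priya controls Sable.
Priya did not control Sable before and does after, so the clause is triggered.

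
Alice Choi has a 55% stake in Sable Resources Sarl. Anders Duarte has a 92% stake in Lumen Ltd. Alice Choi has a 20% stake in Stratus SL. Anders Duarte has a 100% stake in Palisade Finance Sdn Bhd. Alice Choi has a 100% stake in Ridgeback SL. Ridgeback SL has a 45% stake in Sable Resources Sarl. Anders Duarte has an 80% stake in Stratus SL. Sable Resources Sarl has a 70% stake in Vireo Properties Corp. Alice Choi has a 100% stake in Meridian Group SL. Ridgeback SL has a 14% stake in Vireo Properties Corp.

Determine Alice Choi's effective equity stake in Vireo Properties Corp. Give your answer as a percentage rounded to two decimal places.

Alice reaches Vireo along 3 paths.
Via Ridgeback: 100% × 14% = 14%.
Via Sable: 55% × 70% = 38.5%.
Via Ridgeback → Sable: 100% × 45% × 70% = 31.5%.
Total: 14% + 38.5% + 31.5% = 84%.
Rounded: 84.00%.

84.00%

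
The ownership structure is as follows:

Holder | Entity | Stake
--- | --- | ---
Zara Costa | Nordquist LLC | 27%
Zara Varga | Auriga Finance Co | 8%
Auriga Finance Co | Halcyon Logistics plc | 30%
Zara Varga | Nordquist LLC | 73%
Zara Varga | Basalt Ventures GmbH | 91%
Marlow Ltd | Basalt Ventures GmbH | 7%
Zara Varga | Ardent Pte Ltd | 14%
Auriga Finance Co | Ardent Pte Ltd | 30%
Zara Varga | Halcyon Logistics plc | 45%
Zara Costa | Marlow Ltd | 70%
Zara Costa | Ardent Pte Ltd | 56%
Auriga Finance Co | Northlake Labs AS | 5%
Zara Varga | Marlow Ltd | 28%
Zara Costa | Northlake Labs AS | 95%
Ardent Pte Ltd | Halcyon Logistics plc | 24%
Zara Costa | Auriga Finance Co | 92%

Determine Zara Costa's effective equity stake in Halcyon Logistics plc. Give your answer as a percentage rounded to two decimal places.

Zara Costa reaches Halcyon along 3 paths.
Via Ardent: 56% × 24% = 13.44%.
Via Auriga → Ardent: 92% × 30% × 24% = 6.624%.
Via Auriga: 92% × 30% = 27.6%.
Total: 13.44% + 6.624% + 27.6% = 47.664%.
Rounded: 47.66%.

47.66%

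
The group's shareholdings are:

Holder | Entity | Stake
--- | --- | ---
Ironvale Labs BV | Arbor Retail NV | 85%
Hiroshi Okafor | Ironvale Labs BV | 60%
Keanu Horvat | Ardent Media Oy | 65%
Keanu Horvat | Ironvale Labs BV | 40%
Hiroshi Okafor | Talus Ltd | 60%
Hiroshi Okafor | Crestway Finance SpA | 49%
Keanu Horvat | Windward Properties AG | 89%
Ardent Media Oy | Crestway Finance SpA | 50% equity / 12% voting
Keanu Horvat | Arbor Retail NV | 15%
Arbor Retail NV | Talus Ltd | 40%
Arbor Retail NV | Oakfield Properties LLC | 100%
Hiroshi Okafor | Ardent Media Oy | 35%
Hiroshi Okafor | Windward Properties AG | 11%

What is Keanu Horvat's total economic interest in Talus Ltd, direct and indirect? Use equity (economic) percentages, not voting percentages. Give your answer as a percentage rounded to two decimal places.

19.60%

Keanu reaches Talus along 2 paths.
Via Arbor: 15% × 40% = 6%.
Via Ironvale → Arbor: 40% × 85% × 40% = 13.6%.
Total: 6% + 13.6% = 19.6%.
Rounded: 19.60%.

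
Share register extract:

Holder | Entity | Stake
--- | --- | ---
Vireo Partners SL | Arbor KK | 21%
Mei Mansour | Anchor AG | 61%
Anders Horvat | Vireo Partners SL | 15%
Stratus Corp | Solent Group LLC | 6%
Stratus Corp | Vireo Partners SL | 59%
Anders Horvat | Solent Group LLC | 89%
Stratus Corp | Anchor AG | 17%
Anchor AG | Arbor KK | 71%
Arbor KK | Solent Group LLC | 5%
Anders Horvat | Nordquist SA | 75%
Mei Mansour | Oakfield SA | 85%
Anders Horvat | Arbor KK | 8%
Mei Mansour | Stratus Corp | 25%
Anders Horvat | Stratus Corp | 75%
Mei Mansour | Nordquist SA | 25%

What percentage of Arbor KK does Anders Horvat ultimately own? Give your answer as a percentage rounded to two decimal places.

29.50%

Anders reaches Arbor along 4 paths.
Via Stratus → Anchor: 75% × 17% × 71% = 9.0525%.
Direct stake: 8% = 8%.
Via Vireo: 15% × 21% = 3.15%.
Via Stratus → Vireo: 75% × 59% × 21% = 9.2925%.
Total: 9.0525% + 8% + 3.15% + 9.2925% = 29.495%.
Rounded: 29.50%.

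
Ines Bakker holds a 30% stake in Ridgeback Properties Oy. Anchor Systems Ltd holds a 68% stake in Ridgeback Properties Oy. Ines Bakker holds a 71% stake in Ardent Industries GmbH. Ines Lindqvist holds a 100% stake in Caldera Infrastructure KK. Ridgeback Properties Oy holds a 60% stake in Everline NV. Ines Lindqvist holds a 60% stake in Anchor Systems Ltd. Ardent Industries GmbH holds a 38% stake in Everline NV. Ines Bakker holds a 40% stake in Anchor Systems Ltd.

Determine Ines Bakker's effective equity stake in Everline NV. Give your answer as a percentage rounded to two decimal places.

Ines Bakker reaches Everline along 3 paths.
Via Anchor → Ridgeback: 40% × 68% × 60% = 16.32%.
Via Ridgeback: 30% × 60% = 18%.
Via Ardent: 71% × 38% = 26.98%.
Total: 16.32% + 18% + 26.98% = 61.3%.
Rounded: 61.30%.

61.30%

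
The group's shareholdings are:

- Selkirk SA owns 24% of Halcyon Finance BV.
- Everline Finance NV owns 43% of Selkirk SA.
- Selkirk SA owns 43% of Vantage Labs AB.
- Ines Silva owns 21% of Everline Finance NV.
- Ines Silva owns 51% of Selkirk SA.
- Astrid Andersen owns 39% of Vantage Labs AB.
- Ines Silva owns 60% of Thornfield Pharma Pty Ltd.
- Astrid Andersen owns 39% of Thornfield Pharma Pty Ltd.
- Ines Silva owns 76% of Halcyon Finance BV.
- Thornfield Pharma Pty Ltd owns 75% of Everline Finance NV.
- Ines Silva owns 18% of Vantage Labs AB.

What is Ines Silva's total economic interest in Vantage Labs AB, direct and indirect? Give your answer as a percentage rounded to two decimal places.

52.13%

Ines reaches Vantage along 4 paths.
Direct stake: 18% = 18%.
Via Thornfield → Everline → Selkirk: 60% × 75% × 43% × 43% = 8.3205%.
Via Everline → Selkirk: 21% × 43% × 43% = 3.8829%.
Via Selkirk: 51% × 43% = 21.93%.
Total: 18% + 8.3205% + 3.8829% + 21.93% = 52.1334%.
Rounded: 52.13%.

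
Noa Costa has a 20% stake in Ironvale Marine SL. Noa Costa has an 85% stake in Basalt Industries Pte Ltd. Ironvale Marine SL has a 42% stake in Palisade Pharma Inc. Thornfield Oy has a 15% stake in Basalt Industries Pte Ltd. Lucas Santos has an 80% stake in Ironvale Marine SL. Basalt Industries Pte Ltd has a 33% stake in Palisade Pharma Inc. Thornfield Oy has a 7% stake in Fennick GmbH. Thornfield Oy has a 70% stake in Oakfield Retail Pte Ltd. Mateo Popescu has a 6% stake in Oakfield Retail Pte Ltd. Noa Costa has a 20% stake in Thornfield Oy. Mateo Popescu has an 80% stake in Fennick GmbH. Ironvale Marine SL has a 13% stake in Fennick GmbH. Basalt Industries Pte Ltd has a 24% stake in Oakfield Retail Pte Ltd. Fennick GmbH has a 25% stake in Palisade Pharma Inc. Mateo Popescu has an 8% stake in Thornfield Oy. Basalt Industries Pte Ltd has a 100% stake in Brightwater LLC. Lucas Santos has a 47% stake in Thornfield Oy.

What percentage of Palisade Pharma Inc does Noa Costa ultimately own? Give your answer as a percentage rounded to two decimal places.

Noa reaches Palisade along 5 paths.
Via Basalt: 85% × 33% = 28.05%.
Via Thornfield → Basalt: 20% × 15% × 33% = 0.99%.
Via Ironvale: 20% × 42% = 8.4%.
Via Ironvale → Fennick: 20% × 13% × 25% = 0.65%.
Via Thornfield → Fennick: 20% × 7% × 25% = 0.35%.
Total: 28.05% + 0.99% + 8.4% + 0.65% + 0.35% = 38.44%.

38.44%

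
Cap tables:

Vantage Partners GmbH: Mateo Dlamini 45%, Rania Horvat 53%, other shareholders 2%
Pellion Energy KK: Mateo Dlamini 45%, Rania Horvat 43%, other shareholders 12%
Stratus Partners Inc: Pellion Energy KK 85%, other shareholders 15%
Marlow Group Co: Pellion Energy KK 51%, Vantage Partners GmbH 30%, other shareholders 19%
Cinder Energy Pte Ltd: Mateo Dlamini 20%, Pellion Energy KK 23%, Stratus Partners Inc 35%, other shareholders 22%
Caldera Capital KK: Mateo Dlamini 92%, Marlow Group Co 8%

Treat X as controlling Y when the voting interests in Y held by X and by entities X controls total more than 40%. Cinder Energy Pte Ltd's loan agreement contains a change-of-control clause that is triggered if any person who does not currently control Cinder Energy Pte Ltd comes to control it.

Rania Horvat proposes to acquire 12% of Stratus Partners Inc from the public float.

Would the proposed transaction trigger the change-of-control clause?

The purchase changes only Rania's holdings, so Rania is the only person who could newly come to control Cinder.
Rania holds 43% of Pellion, so Rania controls Pellion.
Pellion holds 85% of Stratus, so Rania controls Stratus.
Pellion and Stratus together hold 23% + 35% = 58% of Cinder, so Rania controls Cinder.
So Rania already controls Cinder before the transaction.
After the purchase, Rania holds 12% of Stratus directly.
Rania controlled Cinder already, so this is not a new person acquiring control; every other person's position is unchanged or reduced.
No new person acquires control, so the clause is not triggered.

No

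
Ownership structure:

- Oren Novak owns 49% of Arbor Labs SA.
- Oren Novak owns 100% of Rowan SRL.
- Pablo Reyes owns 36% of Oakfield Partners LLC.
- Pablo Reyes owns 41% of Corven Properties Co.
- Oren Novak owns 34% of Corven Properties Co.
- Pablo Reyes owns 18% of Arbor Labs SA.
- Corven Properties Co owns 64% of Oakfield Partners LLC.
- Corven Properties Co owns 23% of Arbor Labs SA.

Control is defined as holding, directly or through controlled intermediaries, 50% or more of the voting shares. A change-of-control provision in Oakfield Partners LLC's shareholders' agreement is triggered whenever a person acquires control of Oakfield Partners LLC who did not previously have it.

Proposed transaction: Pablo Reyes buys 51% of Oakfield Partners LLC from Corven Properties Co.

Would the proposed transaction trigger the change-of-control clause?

Yes

The purchase adds only to Pablo's holdings (Corven's stake shrinks), so Pablo is the only person who could newly come to control Oakfield.
Pablo's largest direct stake is 41% in Corven, which does not meet the threshold, so Pablo controls no company.
In Oakfield, Pablo's side holds only 36%, not ≥ 50%.
So before the transaction, Pablo does not control Oakfield.
After the purchase, Pablo's direct stake in Oakfield rises to 36% + 51% = 87%, and Corven's stake falls to 13%.
Pablo holds 87% of Oakfield, so Pablo controls Oakfield.
Pablo did not control Oakfield before and does after, so the clause is triggered.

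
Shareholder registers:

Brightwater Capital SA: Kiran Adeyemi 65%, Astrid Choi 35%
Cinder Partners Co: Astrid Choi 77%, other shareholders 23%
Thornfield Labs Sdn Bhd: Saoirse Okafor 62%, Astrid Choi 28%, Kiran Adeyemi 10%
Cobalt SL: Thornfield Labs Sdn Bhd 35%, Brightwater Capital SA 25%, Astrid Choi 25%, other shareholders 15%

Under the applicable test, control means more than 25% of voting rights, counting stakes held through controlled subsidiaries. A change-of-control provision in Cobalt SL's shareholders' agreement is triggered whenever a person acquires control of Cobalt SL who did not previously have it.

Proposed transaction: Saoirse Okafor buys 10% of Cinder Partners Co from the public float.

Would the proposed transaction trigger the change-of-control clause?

The purchase changes only Saoirse's holdings, so Saoirse is the only person who could newly come to control Cobalt.
Saoirse holds 62% of Thornfield, so Saoirse controls Thornfield.
Thornfield holds 35% of Cobalt, so Saoirse controls Cobalt.
So Saoirse already controls Cobalt before the transaction.
After the purchase, Saoirse holds 10% of Cinder directly.
Saoirse controlled Cobalt already, so this is not a new person acquiring control; every other person's position is unchanged or reduced.
No new person acquires control, so the clause is not triggered.

No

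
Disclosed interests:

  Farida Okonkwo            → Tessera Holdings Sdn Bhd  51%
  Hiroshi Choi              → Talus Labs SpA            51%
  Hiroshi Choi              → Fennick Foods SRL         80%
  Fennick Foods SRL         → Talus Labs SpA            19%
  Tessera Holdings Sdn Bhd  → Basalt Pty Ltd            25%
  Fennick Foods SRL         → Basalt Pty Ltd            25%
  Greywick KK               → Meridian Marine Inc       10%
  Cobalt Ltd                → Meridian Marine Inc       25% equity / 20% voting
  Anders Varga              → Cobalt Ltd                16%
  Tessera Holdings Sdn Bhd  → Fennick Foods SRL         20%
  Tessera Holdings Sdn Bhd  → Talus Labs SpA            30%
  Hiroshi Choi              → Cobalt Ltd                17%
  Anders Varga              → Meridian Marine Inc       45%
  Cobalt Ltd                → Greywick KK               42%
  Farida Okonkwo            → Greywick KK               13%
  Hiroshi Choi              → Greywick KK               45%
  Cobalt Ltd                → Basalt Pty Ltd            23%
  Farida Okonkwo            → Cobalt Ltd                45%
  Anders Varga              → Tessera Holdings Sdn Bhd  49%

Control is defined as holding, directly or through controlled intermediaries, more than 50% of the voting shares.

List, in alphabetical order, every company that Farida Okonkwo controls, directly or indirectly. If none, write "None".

Farida holds 51% of Tessera, so Farida controls Tessera.
No other company's threshold is met.

Tessera Holdings Sdn Bhd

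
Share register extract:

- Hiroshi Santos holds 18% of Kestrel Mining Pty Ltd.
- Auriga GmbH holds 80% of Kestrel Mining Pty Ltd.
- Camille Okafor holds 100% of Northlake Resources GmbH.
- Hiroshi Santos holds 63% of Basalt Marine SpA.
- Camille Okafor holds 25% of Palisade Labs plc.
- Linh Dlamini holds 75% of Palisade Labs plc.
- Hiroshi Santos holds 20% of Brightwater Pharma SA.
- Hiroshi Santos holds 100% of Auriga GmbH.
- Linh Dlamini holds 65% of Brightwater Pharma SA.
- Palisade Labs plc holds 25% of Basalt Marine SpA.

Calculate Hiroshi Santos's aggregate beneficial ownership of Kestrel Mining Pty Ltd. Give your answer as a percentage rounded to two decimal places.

Hiroshi reaches Kestrel along 2 paths.
Via Auriga: 100% × 80% = 80%.
Direct stake: 18% = 18%.
Total: 80% + 18% = 98%.
Rounded: 98.00%.

98.00%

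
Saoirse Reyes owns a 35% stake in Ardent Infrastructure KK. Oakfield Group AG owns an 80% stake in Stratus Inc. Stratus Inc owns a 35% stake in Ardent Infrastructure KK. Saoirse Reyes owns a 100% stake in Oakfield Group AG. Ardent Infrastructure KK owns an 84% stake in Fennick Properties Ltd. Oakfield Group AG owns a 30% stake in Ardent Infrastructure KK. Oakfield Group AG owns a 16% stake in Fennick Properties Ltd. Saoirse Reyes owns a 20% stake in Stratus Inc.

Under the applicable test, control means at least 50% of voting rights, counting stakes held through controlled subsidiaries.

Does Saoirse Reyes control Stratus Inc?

Saoirse holds 100% of Oakfield, so Saoirse controls Oakfield.
Oakfield and Saoirse together hold 80% + 20% = 100% of Stratus, so Saoirse controls Stratus.

Yes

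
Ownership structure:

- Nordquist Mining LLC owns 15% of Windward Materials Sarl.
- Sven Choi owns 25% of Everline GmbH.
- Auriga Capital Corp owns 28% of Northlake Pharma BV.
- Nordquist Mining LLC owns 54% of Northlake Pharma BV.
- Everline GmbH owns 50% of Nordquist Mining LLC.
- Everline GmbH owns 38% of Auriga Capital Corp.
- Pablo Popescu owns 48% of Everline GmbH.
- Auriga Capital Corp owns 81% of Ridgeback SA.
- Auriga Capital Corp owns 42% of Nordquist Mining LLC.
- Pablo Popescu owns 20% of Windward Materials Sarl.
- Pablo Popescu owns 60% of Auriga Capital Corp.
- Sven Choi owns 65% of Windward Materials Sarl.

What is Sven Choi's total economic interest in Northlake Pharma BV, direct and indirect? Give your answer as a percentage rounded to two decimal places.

Sven reaches Northlake along 3 paths.
Via Everline → Auriga: 25% × 38% × 28% = 2.66%.
Via Everline → Nordquist: 25% × 50% × 54% = 6.75%.
Via Everline → Auriga → Nordquist: 25% × 38% × 42% × 54% = 2.1546%.
Total: 2.66% + 6.75% + 2.1546% = 11.5646%.
Rounded: 11.56%.

11.56%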